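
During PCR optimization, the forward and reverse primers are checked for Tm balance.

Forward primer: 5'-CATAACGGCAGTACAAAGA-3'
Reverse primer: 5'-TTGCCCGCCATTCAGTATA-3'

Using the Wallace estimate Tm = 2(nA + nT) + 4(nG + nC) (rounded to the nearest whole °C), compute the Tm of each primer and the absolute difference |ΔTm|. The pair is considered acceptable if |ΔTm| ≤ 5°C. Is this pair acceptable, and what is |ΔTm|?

Forward: A=9 T=2 G=4 C=4 → Tm = 2·11 + 4·8 = 54°C.
Reverse: A=4 T=6 G=3 C=6 → Tm = 2·10 + 4·9 = 56°C.
|ΔTm| = |54 − 56| = 2°C, ≤ 5°C.

|ΔTm| = 2°C; the pair is acceptable.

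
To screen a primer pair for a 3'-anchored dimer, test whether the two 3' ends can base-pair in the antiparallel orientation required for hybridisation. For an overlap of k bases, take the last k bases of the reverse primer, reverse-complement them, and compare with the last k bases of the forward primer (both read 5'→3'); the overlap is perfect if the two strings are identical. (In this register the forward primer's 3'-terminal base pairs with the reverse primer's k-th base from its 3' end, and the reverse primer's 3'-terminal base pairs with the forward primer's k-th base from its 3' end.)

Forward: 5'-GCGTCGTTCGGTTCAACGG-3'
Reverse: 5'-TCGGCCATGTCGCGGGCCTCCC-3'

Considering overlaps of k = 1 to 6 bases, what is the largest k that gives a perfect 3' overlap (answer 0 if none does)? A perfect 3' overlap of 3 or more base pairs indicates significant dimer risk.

Longest perfect overlap: 2 complementary base pairs; below the dimer-risk threshold (threshold 3).

Last 6 bases (5'→3') — forward …CAACGG, reverse …CCTCCC.
Reverse complement of the reverse primer's last 6 bases: GGGAGG; its first k bases are the reverse complement of the reverse primer's last k bases, so a perfect k-base overlap needs the forward primer's last k bases to equal them.
Comparing (forward last k vs required): k=1: G vs G ✓; k=2: GG vs GG ✓; k=3: CGG vs GGG ✗; k=4: ACGG vs GGGA ✗; k=5: AACGG vs GGGAG ✗; k=6: CAACGG vs GGGAGG ✗.
Perfect overlaps at k = 1, 2; the largest is 2.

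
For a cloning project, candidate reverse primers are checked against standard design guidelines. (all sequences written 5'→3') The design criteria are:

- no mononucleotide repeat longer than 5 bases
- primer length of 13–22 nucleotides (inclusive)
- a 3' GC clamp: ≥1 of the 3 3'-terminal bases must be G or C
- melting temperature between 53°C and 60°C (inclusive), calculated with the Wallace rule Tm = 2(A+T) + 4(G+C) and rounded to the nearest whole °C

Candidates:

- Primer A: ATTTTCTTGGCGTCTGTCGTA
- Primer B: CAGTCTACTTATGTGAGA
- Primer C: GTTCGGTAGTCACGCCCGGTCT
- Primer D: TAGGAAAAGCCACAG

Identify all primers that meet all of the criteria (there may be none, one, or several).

Primer A (21 nt, A=2 T=10 G=5 C=4): longest run = 4 ✓; length 21 ✓; 3' end GTA has 1 G/C ✓; Tm = 2·12 + 4·9 = 60°C ✓ — passes.
Primer B (18 nt, A=5 T=6 G=4 C=3): longest run = 2 ✓; length 18 ✓; 3' end AGA has 1 G/C ✓; Tm = 2·11 + 4·7 = 50°C, outside 53–60°C ✗ — fails.
Primer C (22 nt, A=2 T=6 G=7 C=7): longest run = 3 ✓; length 22 ✓; 3' end TCT has 1 G/C ✓; Tm = 2·8 + 4·14 = 72°C, outside 53–60°C ✗ — fails.
Primer D (15 nt, A=7 T=1 G=4 C=3): longest run = 4 ✓; length 15 ✓; 3' end CAG has 2 G/C ✓; Tm = 2·8 + 4·7 = 44°C, outside 53–60°C ✗ — fails.

Primer A only.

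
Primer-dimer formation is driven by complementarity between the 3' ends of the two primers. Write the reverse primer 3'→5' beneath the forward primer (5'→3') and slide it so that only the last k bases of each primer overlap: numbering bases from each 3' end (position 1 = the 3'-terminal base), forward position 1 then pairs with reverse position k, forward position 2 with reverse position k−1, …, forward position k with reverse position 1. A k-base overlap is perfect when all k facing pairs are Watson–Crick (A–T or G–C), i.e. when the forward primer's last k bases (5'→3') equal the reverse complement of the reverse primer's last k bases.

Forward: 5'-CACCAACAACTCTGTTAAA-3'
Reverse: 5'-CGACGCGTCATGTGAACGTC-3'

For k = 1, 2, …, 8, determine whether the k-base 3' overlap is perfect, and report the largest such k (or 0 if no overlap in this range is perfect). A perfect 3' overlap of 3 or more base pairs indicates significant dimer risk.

Longest perfect overlap: 0 complementary base pairs; below the dimer-risk threshold (threshold 3).

Last 8 bases (5'→3') — forward …CTGTTAAA, reverse …TGAACGTC.
Reverse complement of the reverse primer's last 8 bases: GACGTTCA; its first k bases are the reverse complement of the reverse primer's last k bases, so a perfect k-base overlap needs the forward primer's last k bases to equal them.
Comparing (forward last k vs required): k=1: A vs G ✗; k=2: AA vs GA ✗; k=3: AAA vs GAC ✗; k=4: TAAA vs GACG ✗; k=5: TTAAA vs GACGT ✗; k=6: GTTAAA vs GACGTT ✗; k=7: TGTTAAA vs GACGTTC ✗; k=8: CTGTTAAA vs GACGTTCA ✗.
No overlap length from 1 to 8 is perfect, so the longest perfect 3' overlap is 0.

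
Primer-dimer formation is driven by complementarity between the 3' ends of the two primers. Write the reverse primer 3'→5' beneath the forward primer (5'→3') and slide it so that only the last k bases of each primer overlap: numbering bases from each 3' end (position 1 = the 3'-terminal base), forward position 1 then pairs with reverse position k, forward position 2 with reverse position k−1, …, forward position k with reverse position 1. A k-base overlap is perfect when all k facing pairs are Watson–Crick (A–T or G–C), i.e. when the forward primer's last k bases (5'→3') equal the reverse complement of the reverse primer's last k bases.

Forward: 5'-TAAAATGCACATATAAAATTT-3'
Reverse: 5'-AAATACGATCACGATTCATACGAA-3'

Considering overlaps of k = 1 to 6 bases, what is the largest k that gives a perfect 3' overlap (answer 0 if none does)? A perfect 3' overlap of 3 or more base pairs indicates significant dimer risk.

Last 6 bases (5'→3') — forward …AAATTT, reverse …TACGAA.
Reverse complement of the reverse primer's last 6 bases: TTCGTA; its first k bases are the reverse complement of the reverse primer's last k bases, so a perfect k-base overlap needs the forward primer's last k bases to equal them.
Comparing (forward last k vs required): k=1: T vs T ✓; k=2: TT vs TT ✓; k=3: TTT vs TTC ✗; k=4: ATTT vs TTCG ✗; k=5: AATTT vs TTCGT ✗; k=6: AAATTT vs TTCGTA ✗.
Perfect overlaps at k = 1, 2; the largest is 2.

Longest perfect overlap: 2 complementary base pairs; below the dimer-risk threshold (threshold 3).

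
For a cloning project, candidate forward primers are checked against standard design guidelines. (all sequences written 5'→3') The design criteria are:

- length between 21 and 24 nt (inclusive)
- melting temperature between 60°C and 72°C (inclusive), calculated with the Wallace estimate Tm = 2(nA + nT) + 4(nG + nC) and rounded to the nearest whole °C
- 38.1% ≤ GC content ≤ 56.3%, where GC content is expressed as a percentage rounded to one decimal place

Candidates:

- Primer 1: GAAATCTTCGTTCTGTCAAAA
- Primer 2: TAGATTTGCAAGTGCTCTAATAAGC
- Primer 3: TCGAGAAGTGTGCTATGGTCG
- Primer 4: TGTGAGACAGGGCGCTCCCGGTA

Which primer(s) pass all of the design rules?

Primer 3 only.

Primer 1 (21 nt, A=7 T=7 G=3 C=4): length 21 ✓; Tm = 2·14 + 4·7 = 56°C, outside 60–72°C ✗; GC 7/21 = 33.3%, outside 38.1–56.3% ✗ — fails.
Primer 2 (25 nt, A=8 T=8 G=5 C=4): length 25, outside 21–24 ✗; Tm = 2·16 + 4·9 = 68°C ✓; GC 9/25 = 36.0%, outside 38.1–56.3% ✗ — fails.
Primer 3 (21 nt, A=4 T=6 G=8 C=3): length 21 ✓; Tm = 2·10 + 4·11 = 64°C ✓; GC 11/21 = 52.4% ✓ — passes.
Primer 4 (23 nt, A=4 T=4 G=9 C=6): length 23 ✓; Tm = 2·8 + 4·15 = 76°C, outside 60–72°C ✗; GC 15/23 = 65.2%, outside 38.1–56.3% ✗ — fails.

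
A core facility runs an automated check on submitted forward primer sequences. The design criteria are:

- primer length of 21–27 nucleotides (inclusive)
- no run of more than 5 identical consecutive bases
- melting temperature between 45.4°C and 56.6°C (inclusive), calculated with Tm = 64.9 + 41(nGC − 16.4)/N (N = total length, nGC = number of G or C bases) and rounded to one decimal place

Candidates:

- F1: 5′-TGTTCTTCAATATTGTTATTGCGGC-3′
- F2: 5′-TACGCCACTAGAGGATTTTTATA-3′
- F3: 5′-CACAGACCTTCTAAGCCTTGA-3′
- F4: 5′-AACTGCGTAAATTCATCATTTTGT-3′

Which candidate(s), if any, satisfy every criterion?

F1 (25 nt, A=4 T=12 G=5 C=4): length 25 ✓; longest run = 2 ✓; Tm = 64.9 + 41·(9 − 16.4)/25 = 52.8°C ✓ — passes.
F2 (23 nt, A=7 T=8 G=4 C=4): length 23 ✓; longest run = 5 ✓; Tm = 64.9 + 41·(8 − 16.4)/23 = 49.9°C ✓ — passes.
F3 (21 nt, A=6 T=5 G=3 C=7): length 21 ✓; longest run = 2 ✓; Tm = 64.9 + 41·(10 − 16.4)/21 = 52.4°C ✓ — passes.
F4 (24 nt, A=7 T=10 G=3 C=4): length 24 ✓; longest run = 4 ✓; Tm = 64.9 + 41·(7 − 16.4)/24 = 48.8°C ✓ — passes.

F1, F2, F3 and F4.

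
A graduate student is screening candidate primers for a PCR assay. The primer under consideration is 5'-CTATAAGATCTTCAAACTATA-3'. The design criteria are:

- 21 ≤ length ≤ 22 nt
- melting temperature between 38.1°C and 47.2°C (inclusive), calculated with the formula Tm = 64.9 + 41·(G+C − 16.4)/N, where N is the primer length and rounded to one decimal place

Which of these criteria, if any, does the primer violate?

Base counts: A=9, T=7, G=1, C=4 (length 21).
length: length 21 ✓
Tm: Tm = 64.9 + 41·(5 − 16.4)/21 = 42.6°C ✓

Meets all criteria.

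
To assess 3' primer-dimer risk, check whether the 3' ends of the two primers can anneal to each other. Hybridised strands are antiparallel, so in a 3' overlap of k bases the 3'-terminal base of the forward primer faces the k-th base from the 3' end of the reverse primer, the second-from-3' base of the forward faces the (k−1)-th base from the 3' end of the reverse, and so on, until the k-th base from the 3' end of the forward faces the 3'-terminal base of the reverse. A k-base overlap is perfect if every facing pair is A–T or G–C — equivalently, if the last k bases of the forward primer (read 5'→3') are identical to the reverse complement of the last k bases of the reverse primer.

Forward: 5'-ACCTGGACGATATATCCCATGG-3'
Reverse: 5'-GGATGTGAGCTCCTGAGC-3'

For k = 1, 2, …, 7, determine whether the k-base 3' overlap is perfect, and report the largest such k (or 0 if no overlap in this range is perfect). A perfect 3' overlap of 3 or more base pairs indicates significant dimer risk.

Longest perfect overlap: 1 complementary base pair; below the dimer-risk threshold (threshold 3).

Last 7 bases (5'→3') — forward …CCCATGG, reverse …CCTGAGC.
Reverse complement of the reverse primer's last 7 bases: GCTCAGG; its first k bases are the reverse complement of the reverse primer's last k bases, so a perfect k-base overlap needs the forward primer's last k bases to equal them.
Comparing (forward last k vs required): k=1: G vs G ✓; k=2: GG vs GC ✗; k=3: TGG vs GCT ✗; k=4: ATGG vs GCTC ✗; k=5: CATGG vs GCTCA ✗; k=6: CCATGG vs GCTCAG ✗; k=7: CCCATGG vs GCTCAGG ✗.
Only k = 1 is perfect, so the longest perfect 3' overlap is 1.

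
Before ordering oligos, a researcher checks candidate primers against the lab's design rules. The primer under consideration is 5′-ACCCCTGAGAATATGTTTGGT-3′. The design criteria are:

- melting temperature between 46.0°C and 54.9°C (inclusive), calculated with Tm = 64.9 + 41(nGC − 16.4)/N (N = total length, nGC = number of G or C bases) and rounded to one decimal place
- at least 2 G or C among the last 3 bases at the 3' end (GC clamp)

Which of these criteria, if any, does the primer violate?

Meets all criteria.

Base counts: A=5, T=7, G=5, C=4 (length 21).
Tm: Tm = 64.9 + 41·(9 − 16.4)/21 = 50.5°C ✓
GC clamp: 3' end GGT has 2 G/C ✓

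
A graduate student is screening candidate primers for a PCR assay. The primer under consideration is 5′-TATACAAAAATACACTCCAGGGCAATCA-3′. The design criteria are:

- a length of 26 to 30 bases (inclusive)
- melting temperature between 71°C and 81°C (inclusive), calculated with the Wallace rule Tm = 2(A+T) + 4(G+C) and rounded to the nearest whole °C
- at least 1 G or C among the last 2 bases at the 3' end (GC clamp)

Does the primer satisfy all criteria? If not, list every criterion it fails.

Base counts: A=13, T=5, G=3, C=7 (length 28).
length: length 28 ✓
Tm: Tm = 2·18 + 4·10 = 76°C ✓
GC clamp: 3' end CA has 1 G/C ✓

Meets all criteria.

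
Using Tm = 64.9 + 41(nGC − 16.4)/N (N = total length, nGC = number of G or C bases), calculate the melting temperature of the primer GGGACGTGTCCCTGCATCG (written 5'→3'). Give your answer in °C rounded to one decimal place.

Base counts: A=2, T=4, G=7, C=6; G+C = 13, N = 19.
Tm = 64.9 + 41·(13 − 16.4)/19 = 64.9 + -139.40/19 = 57.6°C.

57.6°C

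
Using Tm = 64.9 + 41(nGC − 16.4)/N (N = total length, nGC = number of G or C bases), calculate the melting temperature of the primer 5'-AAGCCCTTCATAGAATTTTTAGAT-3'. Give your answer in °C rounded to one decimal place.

48.8°C

Base counts: A=8, T=9, G=3, C=4; G+C = 7, N = 24.
Tm = 64.9 + 41·(7 − 16.4)/24 = 64.9 + -385.40/24 = 48.8°C.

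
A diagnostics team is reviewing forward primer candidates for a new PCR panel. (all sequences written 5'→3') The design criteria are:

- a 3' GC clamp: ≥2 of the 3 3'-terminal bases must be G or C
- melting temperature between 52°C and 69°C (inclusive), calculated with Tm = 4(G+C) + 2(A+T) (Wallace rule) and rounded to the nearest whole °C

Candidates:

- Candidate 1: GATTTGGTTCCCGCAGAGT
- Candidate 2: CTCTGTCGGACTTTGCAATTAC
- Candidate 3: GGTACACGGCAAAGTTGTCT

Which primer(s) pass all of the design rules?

Candidate 1 (19 nt, A=3 T=6 G=6 C=4): 3' end AGT has 1 G/C, need ≥2 ✗; Tm = 2·9 + 4·10 = 58°C ✓ — fails.
Candidate 2 (22 nt, A=4 T=8 G=4 C=6): 3' end TAC has 1 G/C, need ≥2 ✗; Tm = 2·12 + 4·10 = 64°C ✓ — fails.
Candidate 3 (20 nt, A=5 T=5 G=6 C=4): 3' end TCT has 1 G/C, need ≥2 ✗; Tm = 2·10 + 4·10 = 60°C ✓ — fails.

None of the candidates satisfy all criteria.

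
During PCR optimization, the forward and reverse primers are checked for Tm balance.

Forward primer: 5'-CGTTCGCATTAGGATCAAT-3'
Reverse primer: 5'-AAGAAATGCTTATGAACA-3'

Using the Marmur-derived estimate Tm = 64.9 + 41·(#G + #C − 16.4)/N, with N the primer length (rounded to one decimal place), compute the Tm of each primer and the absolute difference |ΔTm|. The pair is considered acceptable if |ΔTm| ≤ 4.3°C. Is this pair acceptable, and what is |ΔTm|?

|ΔTm| = 7.9°C; the pair is not acceptable.

Forward: G+C = 8, N = 19 → Tm = 64.9 + 41·(8 − 16.4)/19 = 46.8°C.
Reverse: G+C = 5, N = 18 → Tm = 64.9 + 41·(5 − 16.4)/18 = 38.9°C.
|ΔTm| = |46.8 − 38.9| = 7.9°C, > 4.3°C.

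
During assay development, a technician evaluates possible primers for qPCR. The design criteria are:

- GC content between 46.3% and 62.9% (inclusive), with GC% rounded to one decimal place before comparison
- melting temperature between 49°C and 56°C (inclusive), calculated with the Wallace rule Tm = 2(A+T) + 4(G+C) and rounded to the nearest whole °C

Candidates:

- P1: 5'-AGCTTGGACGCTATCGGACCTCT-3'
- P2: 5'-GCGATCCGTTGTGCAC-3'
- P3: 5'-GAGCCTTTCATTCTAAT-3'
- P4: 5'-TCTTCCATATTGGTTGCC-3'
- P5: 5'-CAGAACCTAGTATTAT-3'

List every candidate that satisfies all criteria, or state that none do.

P2 only.

P1 (23 nt, A=4 T=6 G=6 C=7): GC 13/23 = 56.5% ✓; Tm = 2·10 + 4·13 = 72°C, outside 49–56°C ✗ — fails.
P2 (16 nt, A=2 T=4 G=5 C=5): GC 10/16 = 62.5% ✓; Tm = 2·6 + 4·10 = 52°C ✓ — passes.
P3 (17 nt, A=4 T=7 G=2 C=4): GC 6/17 = 35.3%, outside 46.3–62.9% ✗; Tm = 2·11 + 4·6 = 46°C, outside 49–56°C ✗ — fails.
P4 (18 nt, A=2 T=8 G=3 C=5): GC 8/18 = 44.4%, outside 46.3–62.9% ✗; Tm = 2·10 + 4·8 = 52°C ✓ — fails.
P5 (16 nt, A=6 T=5 G=2 C=3): GC 5/16 = 31.3%, outside 46.3–62.9% ✗; Tm = 2·11 + 4·5 = 42°C, outside 49–56°C ✗ — fails.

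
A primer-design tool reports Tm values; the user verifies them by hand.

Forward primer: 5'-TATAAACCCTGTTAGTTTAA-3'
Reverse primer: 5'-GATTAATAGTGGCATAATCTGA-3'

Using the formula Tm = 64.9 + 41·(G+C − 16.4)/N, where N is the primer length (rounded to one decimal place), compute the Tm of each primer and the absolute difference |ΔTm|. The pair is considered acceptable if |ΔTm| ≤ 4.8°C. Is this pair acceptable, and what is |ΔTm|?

|ΔTm| = 5.9°C; the pair is not acceptable.

Forward: G+C = 5, N = 20 → Tm = 64.9 + 41·(5 − 16.4)/20 = 41.5°C.
Reverse: G+C = 7, N = 22 → Tm = 64.9 + 41·(7 − 16.4)/22 = 47.4°C.
|ΔTm| = |41.5 − 47.4| = 5.9°C, > 4.8°C.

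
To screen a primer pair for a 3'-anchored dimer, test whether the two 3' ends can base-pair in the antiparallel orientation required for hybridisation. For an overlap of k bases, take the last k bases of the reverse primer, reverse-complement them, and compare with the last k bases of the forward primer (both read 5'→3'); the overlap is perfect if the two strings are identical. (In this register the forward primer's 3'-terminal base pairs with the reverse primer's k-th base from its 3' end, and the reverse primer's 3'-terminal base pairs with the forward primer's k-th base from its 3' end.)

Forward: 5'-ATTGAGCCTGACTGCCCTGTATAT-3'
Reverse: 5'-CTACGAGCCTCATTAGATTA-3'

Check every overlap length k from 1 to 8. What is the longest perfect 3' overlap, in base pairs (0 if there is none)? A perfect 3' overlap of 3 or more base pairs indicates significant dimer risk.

Last 8 bases (5'→3') — forward …CTGTATAT, reverse …TTAGATTA.
Reverse complement of the reverse primer's last 8 bases: TAATCTAA; its first k bases are the reverse complement of the reverse primer's last k bases, so a perfect k-base overlap needs the forward primer's last k bases to equal them.
Comparing (forward last k vs required): k=1: T vs T ✓; k=2: AT vs TA ✗; k=3: TAT vs TAA ✗; k=4: ATAT vs TAAT ✗; k=5: TATAT vs TAATC ✗; k=6: GTATAT vs TAATCT ✗; k=7: TGTATAT vs TAATCTA ✗; k=8: CTGTATAT vs TAATCTAA ✗.
Only k = 1 is perfect, so the longest perfect 3' overlap is 1.

Longest perfect overlap: 1 complementary base pair; below the dimer-risk threshold (threshold 3).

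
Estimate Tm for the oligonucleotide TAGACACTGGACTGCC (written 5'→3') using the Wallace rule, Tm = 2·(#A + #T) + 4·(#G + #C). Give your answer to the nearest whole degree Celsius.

50°C

Base counts: A=4, T=3, G=4, C=5 (length 16).
Tm = 2·(4+3) + 4·(4+5) = 2·7 + 4·9 = 14 + 36 = 50°C.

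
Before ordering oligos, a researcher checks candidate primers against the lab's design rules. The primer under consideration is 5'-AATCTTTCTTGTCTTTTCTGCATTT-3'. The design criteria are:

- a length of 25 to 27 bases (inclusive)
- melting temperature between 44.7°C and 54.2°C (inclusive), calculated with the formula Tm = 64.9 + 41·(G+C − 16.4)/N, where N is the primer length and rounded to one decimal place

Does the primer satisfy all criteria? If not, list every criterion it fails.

Meets all criteria.

Base counts: A=3, T=15, G=2, C=5 (length 25).
length: length 25 ✓
Tm: Tm = 64.9 + 41·(7 − 16.4)/25 = 49.5°C ✓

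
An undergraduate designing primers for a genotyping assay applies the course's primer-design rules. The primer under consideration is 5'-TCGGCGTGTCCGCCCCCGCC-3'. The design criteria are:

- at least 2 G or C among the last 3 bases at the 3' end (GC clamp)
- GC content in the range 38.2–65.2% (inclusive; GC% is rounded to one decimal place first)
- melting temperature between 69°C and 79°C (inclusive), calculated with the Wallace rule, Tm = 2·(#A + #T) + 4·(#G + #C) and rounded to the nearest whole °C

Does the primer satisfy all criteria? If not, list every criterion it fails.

Base counts: A=0, T=3, G=6, C=11 (length 20).
GC clamp: 3' end GCC has 3 G/C ✓
GC content: GC 17/20 = 85.0%, outside 38.2–65.2% ✗
Tm: Tm = 2·3 + 4·17 = 74°C ✓

Fails: GC content.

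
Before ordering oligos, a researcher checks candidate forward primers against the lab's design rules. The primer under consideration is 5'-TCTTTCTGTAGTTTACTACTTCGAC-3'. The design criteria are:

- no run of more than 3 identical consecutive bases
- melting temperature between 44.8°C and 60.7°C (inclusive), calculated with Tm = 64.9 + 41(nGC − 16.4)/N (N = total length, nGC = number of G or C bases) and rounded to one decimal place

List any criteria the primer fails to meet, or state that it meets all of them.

Meets all criteria.

Base counts: A=4, T=12, G=3, C=6 (length 25).
homopolymer run: longest run = 3 ✓
Tm: Tm = 64.9 + 41·(9 − 16.4)/25 = 52.8°C ✓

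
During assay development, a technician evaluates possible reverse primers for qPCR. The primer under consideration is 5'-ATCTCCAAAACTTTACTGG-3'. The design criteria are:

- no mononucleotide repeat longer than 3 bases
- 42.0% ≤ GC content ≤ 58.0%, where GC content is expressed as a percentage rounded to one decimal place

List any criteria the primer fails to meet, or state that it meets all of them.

Fails: homopolymer run, GC content.

Base counts: A=6, T=6, G=2, C=5 (length 19).
homopolymer run: longest run = 4, exceeds 3 ✗
GC content: GC 7/19 = 36.8%, outside 42.0–58.0% ✗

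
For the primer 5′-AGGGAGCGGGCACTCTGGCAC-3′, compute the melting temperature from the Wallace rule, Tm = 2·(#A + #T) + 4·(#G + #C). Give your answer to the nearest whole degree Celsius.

72°C

Base counts: A=4, T=2, G=9, C=6 (length 21).
Tm = 2·(4+2) + 4·(9+6) = 2·6 + 4·15 = 12 + 60 = 72°C.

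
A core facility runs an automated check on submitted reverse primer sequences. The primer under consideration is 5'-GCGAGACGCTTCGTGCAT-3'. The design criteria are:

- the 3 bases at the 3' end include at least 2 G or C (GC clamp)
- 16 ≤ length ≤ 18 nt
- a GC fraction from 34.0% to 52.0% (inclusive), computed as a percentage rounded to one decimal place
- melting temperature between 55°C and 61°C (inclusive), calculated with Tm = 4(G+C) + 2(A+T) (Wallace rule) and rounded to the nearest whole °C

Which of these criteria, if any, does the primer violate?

Fails: GC clamp, GC content.

Base counts: A=3, T=4, G=6, C=5 (length 18).
GC clamp: 3' end CAT has 1 G/C, need ≥2 ✗
length: length 18 ✓
GC content: GC 11/18 = 61.1%, outside 34.0–52.0% ✗
Tm: Tm = 2·7 + 4·11 = 58°C ✓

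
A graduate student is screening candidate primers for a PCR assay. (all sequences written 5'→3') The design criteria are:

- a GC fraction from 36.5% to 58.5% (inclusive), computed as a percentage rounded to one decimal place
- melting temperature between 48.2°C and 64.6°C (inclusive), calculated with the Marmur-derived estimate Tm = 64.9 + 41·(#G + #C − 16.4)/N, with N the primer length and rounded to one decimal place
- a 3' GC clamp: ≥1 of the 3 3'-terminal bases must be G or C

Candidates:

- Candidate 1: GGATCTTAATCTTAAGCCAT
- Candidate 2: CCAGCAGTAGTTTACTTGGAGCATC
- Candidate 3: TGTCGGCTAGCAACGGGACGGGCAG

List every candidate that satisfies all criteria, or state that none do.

Candidate 2 only.

Candidate 1 (20 nt, A=6 T=7 G=3 C=4): GC 7/20 = 35.0%, outside 36.5–58.5% ✗; Tm = 64.9 + 41·(7 − 16.4)/20 = 45.6°C, outside 48.2–64.6°C ✗; 3' end CAT has 1 G/C ✓ — fails.
Candidate 2 (25 nt, A=6 T=7 G=6 C=6): GC 12/25 = 48.0% ✓; Tm = 64.9 + 41·(12 − 16.4)/25 = 57.7°C ✓; 3' end ATC has 1 G/C ✓ — passes.
Candidate 3 (25 nt, A=5 T=3 G=11 C=6): GC 17/25 = 68.0%, outside 36.5–58.5% ✗; Tm = 64.9 + 41·(17 − 16.4)/25 = 65.9°C, outside 48.2–64.6°C ✗; 3' end CAG has 2 G/C ✓ — fails.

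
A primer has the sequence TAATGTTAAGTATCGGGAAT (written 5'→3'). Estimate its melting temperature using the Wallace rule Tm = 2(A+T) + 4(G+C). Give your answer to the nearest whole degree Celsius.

Base counts: A=7, T=7, G=5, C=1 (length 20).
Tm = 2·(7+7) + 4·(5+1) = 2·14 + 4·6 = 28 + 24 = 52°C.

52°C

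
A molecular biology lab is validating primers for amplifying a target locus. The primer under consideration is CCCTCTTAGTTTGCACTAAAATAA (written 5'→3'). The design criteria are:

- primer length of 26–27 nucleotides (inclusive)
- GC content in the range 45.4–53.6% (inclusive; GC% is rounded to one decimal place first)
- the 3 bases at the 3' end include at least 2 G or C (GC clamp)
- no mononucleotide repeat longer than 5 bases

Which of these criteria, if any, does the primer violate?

Base counts: A=8, T=8, G=2, C=6 (length 24).
length: length 24, outside 26–27 ✗
GC content: GC 8/24 = 33.3%, outside 45.4–53.6% ✗
GC clamp: 3' end TAA has 0 G/C, need ≥2 ✗
homopolymer run: longest run = 4 ✓

Fails: length, GC content, GC clamp.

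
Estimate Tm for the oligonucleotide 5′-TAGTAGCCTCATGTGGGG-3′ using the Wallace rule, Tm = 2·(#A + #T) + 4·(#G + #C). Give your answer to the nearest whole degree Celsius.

56°C

Base counts: A=3, T=5, G=7, C=3 (length 18).
Tm = 2·(3+5) + 4·(7+3) = 2·8 + 4·10 = 16 + 40 = 56°C.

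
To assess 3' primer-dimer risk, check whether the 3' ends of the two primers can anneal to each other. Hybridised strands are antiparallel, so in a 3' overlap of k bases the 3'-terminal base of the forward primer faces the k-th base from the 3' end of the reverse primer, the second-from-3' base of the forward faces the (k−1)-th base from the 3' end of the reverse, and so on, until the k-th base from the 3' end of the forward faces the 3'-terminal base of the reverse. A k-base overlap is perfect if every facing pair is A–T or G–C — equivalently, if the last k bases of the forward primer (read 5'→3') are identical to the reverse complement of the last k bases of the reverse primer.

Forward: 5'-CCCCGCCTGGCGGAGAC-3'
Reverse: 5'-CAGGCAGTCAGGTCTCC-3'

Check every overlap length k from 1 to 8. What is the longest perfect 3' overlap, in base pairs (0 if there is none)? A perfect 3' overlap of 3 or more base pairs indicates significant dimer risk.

Longest perfect overlap: 6 complementary base pairs; significant dimer risk (threshold 3).

Last 8 bases (5'→3') — forward …GCGGAGAC, reverse …AGGTCTCC.
Reverse complement of the reverse primer's last 8 bases: GGAGACCT; its first k bases are the reverse complement of the reverse primer's last k bases, so a perfect k-base overlap needs the forward primer's last k bases to equal them.
Comparing (forward last k vs required): k=1: C vs G ✗; k=2: AC vs GG ✗; k=3: GAC vs GGA ✗; k=4: AGAC vs GGAG ✗; k=5: GAGAC vs GGAGA ✗; k=6: GGAGAC vs GGAGAC ✓; k=7: CGGAGAC vs GGAGACC ✗; k=8: GCGGAGAC vs GGAGACCT ✗.
Only k = 6 is perfect, so the longest perfect 3' overlap is 6.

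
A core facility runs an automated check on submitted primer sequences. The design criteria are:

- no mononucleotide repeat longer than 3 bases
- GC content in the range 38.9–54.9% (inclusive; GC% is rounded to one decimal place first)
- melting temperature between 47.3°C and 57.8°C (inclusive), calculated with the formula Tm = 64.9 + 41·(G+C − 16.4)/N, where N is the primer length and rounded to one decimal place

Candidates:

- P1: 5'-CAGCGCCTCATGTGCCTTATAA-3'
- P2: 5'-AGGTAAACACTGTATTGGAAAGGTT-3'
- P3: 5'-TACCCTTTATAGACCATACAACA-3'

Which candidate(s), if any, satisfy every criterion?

P1 (22 nt, A=5 T=6 G=4 C=7): longest run = 2 ✓; GC 11/22 = 50.0% ✓; Tm = 64.9 + 41·(11 − 16.4)/22 = 54.8°C ✓ — passes.
P2 (25 nt, A=9 T=7 G=7 C=2): longest run = 3 ✓; GC 9/25 = 36.0%, outside 38.9–54.9% ✗; Tm = 64.9 + 41·(9 − 16.4)/25 = 52.8°C ✓ — fails.
P3 (23 nt, A=9 T=6 G=1 C=7): longest run = 3 ✓; GC 8/23 = 34.8%, outside 38.9–54.9% ✗; Tm = 64.9 + 41·(8 − 16.4)/23 = 49.9°C ✓ — fails.

P1 only.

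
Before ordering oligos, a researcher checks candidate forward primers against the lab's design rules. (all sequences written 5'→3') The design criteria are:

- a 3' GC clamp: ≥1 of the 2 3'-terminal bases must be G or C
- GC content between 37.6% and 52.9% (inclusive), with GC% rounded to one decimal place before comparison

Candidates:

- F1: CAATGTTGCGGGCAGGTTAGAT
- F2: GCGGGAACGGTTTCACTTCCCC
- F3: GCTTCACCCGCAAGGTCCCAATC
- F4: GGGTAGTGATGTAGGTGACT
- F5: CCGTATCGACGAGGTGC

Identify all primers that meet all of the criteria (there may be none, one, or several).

F1 (22 nt, A=5 T=6 G=8 C=3): 3' end AT has 0 G/C, need ≥1 ✗; GC 11/22 = 50.0% ✓ — fails.
F2 (22 nt, A=3 T=5 G=6 C=8): 3' end CC has 2 G/C ✓; GC 14/22 = 63.6%, outside 37.6–52.9% ✗ — fails.
F3 (23 nt, A=5 T=4 G=4 C=10): 3' end TC has 1 G/C ✓; GC 14/23 = 60.9%, outside 37.6–52.9% ✗ — fails.
F4 (20 nt, A=4 T=6 G=9 C=1): 3' end CT has 1 G/C ✓; GC 10/20 = 50.0% ✓ — passes.
F5 (17 nt, A=3 T=3 G=6 C=5): 3' end GC has 2 G/C ✓; GC 11/17 = 64.7%, outside 37.6–52.9% ✗ — fails.

F4 only.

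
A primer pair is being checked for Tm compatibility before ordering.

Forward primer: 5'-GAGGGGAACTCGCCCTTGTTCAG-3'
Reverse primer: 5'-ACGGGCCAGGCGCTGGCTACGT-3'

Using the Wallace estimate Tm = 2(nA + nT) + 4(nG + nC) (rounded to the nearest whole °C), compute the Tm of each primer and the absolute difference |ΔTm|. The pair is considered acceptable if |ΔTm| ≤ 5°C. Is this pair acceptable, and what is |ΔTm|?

|ΔTm| = 2°C; the pair is acceptable.

Forward: A=4 T=5 G=8 C=6 → Tm = 2·9 + 4·14 = 74°C.
Reverse: A=3 T=3 G=9 C=7 → Tm = 2·6 + 4·16 = 76°C.
|ΔTm| = |74 − 76| = 2°C, ≤ 5°C.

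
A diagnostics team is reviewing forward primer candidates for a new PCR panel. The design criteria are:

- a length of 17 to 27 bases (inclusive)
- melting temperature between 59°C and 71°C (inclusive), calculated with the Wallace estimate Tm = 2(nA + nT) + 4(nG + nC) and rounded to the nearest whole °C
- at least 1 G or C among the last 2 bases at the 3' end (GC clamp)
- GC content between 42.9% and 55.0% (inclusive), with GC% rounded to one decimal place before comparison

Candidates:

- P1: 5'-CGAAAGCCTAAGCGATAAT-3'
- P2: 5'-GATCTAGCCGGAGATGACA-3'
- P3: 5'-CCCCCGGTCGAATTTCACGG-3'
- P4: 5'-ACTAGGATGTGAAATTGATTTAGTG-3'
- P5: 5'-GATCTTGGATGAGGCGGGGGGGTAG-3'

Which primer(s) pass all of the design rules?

None of the candidates satisfy all criteria.

P1 (19 nt, A=8 T=3 G=4 C=4): length 19 ✓; Tm = 2·11 + 4·8 = 54°C, outside 59–71°C ✗; 3' end AT has 0 G/C, need ≥1 ✗; GC 8/19 = 42.1%, outside 42.9–55.0% ✗ — fails.
P2 (19 nt, A=6 T=3 G=6 C=4): length 19 ✓; Tm = 2·9 + 4·10 = 58°C, outside 59–71°C ✗; 3' end CA has 1 G/C ✓; GC 10/19 = 52.6% ✓ — fails.
P3 (20 nt, A=3 T=4 G=5 C=8): length 20 ✓; Tm = 2·7 + 4·13 = 66°C ✓; 3' end GG has 2 G/C ✓; GC 13/20 = 65.0%, outside 42.9–55.0% ✗ — fails.
P4 (25 nt, A=8 T=9 G=7 C=1): length 25 ✓; Tm = 2·17 + 4·8 = 66°C ✓; 3' end TG has 1 G/C ✓; GC 8/25 = 32.0%, outside 42.9–55.0% ✗ — fails.
P5 (25 nt, A=4 T=5 G=14 C=2): length 25 ✓; Tm = 2·9 + 4·16 = 82°C, outside 59–71°C ✗; 3' end AG has 1 G/C ✓; GC 16/25 = 64.0%, outside 42.9–55.0% ✗ — fails.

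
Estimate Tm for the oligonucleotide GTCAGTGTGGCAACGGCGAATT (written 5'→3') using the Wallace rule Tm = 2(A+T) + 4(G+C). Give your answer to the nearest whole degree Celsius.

Base counts: A=5, T=5, G=8, C=4 (length 22).
Tm = 2·(5+5) + 4·(8+4) = 2·10 + 4·12 = 20 + 48 = 68°C.

68°C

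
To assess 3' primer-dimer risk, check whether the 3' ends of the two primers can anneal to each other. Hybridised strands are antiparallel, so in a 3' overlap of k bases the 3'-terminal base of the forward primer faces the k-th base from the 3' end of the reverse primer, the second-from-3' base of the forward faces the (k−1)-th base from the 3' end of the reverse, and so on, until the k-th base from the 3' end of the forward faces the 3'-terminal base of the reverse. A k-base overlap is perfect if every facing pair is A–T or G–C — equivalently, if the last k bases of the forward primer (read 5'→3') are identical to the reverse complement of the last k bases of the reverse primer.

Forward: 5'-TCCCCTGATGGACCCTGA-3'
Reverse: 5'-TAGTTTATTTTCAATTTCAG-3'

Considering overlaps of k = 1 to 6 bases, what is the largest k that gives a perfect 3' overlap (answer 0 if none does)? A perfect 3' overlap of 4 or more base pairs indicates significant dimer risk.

Last 6 bases (5'→3') — forward …CCCTGA, reverse …TTTCAG.
Reverse complement of the reverse primer's last 6 bases: CTGAAA; its first k bases are the reverse complement of the reverse primer's last k bases, so a perfect k-base overlap needs the forward primer's last k bases to equal them.
Comparing (forward last k vs required): k=1: A vs C ✗; k=2: GA vs CT ✗; k=3: TGA vs CTG ✗; k=4: CTGA vs CTGA ✓; k=5: CCTGA vs CTGAA ✗; k=6: CCCTGA vs CTGAAA ✗.
Only k = 4 is perfect, so the longest perfect 3' overlap is 4.

Longest perfect overlap: 4 complementary base pairs; significant dimer risk (threshold 4).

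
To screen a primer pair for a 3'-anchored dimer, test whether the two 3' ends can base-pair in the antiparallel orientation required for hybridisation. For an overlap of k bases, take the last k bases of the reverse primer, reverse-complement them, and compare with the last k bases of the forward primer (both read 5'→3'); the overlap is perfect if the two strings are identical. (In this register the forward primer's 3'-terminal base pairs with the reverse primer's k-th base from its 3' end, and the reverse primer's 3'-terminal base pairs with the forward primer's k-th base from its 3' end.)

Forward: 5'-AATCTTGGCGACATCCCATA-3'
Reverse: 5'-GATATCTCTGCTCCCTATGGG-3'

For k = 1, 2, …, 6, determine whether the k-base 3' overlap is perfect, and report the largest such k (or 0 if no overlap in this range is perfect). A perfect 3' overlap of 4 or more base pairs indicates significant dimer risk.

Longest perfect overlap: 6 complementary base pairs; significant dimer risk (threshold 4).

Last 6 bases (5'→3') — forward …CCCATA, reverse …TATGGG.
Reverse complement of the reverse primer's last 6 bases: CCCATA; its first k bases are the reverse complement of the reverse primer's last k bases, so a perfect k-base overlap needs the forward primer's last k bases to equal them.
Comparing (forward last k vs required): k=1: A vs C ✗; k=2: TA vs CC ✗; k=3: ATA vs CCC ✗; k=4: CATA vs CCCA ✗; k=5: CCATA vs CCCAT ✗; k=6: CCCATA vs CCCATA ✓.
Only k = 6 is perfect, so the longest perfect 3' overlap is 6.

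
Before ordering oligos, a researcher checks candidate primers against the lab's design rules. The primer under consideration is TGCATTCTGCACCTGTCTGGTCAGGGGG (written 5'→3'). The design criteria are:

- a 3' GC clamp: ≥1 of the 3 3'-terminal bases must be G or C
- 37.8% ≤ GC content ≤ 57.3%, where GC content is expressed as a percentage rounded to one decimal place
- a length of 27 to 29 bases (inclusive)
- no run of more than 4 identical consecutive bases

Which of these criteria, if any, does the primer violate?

Fails: GC content, homopolymer run.

Base counts: A=3, T=8, G=10, C=7 (length 28).
GC clamp: 3' end GGG has 3 G/C ✓
GC content: GC 17/28 = 60.7%, outside 37.8–57.3% ✗
length: length 28 ✓
homopolymer run: longest run = 5, exceeds 4 ✗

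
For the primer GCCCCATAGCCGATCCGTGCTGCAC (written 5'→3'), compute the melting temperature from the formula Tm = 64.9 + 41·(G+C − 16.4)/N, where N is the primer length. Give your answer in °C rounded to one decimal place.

65.9°C

Base counts: A=4, T=4, G=6, C=11; G+C = 17, N = 25.
Tm = 64.9 + 41·(17 − 16.4)/25 = 64.9 + 24.60/25 = 65.9°C.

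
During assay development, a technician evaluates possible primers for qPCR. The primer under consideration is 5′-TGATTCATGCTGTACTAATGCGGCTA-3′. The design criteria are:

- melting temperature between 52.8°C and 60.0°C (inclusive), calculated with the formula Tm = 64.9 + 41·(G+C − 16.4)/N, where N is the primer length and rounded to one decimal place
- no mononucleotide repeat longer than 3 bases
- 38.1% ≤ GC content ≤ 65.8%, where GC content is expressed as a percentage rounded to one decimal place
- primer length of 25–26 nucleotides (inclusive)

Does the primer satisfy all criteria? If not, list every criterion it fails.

Meets all criteria.

Base counts: A=6, T=9, G=6, C=5 (length 26).
Tm: Tm = 64.9 + 41·(11 − 16.4)/26 = 56.4°C ✓
homopolymer run: longest run = 2 ✓
GC content: GC 11/26 = 42.3% ✓
length: length 26 ✓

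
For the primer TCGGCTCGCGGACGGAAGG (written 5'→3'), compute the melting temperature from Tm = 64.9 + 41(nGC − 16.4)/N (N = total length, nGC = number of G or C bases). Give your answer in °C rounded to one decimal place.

59.7°C

Base counts: A=3, T=2, G=9, C=5; G+C = 14, N = 19.
Tm = 64.9 + 41·(14 − 16.4)/19 = 64.9 + -98.40/19 = 59.7°C.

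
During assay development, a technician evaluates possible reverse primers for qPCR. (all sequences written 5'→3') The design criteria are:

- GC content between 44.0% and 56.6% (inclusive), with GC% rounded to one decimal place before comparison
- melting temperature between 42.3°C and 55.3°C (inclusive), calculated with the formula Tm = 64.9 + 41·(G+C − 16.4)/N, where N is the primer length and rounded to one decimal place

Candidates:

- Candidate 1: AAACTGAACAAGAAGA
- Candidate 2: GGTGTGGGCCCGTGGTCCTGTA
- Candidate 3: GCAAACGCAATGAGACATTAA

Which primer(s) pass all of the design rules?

Candidate 1 (16 nt, A=10 T=1 G=3 C=2): GC 5/16 = 31.3%, outside 44.0–56.6% ✗; Tm = 64.9 + 41·(5 − 16.4)/16 = 35.7°C, outside 42.3–55.3°C ✗ — fails.
Candidate 2 (22 nt, A=1 T=6 G=10 C=5): GC 15/22 = 68.2%, outside 44.0–56.6% ✗; Tm = 64.9 + 41·(15 − 16.4)/22 = 62.3°C, outside 42.3–55.3°C ✗ — fails.
Candidate 3 (21 nt, A=10 T=3 G=4 C=4): GC 8/21 = 38.1%, outside 44.0–56.6% ✗; Tm = 64.9 + 41·(8 − 16.4)/21 = 48.5°C ✓ — fails.

None of the candidates satisfy all criteria.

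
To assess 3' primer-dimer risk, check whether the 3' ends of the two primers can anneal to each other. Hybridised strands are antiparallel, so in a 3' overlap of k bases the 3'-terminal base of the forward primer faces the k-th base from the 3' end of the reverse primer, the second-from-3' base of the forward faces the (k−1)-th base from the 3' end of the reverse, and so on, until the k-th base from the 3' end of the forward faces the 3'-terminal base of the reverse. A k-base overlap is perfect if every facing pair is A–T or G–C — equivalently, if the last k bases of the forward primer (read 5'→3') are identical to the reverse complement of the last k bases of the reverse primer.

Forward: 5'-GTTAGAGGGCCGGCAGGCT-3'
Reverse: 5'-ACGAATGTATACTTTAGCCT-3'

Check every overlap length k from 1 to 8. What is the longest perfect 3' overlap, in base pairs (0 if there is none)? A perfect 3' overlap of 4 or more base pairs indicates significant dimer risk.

Longest perfect overlap: 5 complementary base pairs; significant dimer risk (threshold 4).

Last 8 bases (5'→3') — forward …GGCAGGCT, reverse …TTTAGCCT.
Reverse complement of the reverse primer's last 8 bases: AGGCTAAA; its first k bases are the reverse complement of the reverse primer's last k bases, so a perfect k-base overlap needs the forward primer's last k bases to equal them.
Comparing (forward last k vs required): k=1: T vs A ✗; k=2: CT vs AG ✗; k=3: GCT vs AGG ✗; k=4: GGCT vs AGGC ✗; k=5: AGGCT vs AGGCT ✓; k=6: CAGGCT vs AGGCTA ✗; k=7: GCAGGCT vs AGGCTAA ✗; k=8: GGCAGGCT vs AGGCTAAA ✗.
Only k = 5 is perfect, so the longest perfect 3' overlap is 5.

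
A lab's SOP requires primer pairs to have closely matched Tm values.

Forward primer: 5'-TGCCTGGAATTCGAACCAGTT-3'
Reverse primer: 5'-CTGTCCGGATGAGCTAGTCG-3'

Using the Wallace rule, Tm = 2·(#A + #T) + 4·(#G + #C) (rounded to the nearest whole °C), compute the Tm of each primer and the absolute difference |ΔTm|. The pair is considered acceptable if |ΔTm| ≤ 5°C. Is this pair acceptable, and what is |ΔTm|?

|ΔTm| = 2°C; the pair is acceptable.

Forward: A=5 T=6 G=5 C=5 → Tm = 2·11 + 4·10 = 62°C.
Reverse: A=3 T=5 G=7 C=5 → Tm = 2·8 + 4·12 = 64°C.
|ΔTm| = |62 − 64| = 2°C, ≤ 5°C.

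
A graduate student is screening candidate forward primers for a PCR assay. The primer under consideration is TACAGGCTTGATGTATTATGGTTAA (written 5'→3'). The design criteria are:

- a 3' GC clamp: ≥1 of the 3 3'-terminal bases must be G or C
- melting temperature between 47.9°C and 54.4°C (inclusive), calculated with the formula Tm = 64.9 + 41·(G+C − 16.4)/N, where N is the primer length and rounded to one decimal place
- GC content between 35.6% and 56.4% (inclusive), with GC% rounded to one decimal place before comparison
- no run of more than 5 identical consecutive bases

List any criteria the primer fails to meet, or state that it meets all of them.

Fails: GC clamp, GC content.

Base counts: A=7, T=10, G=6, C=2 (length 25).
GC clamp: 3' end TAA has 0 G/C, need ≥1 ✗
Tm: Tm = 64.9 + 41·(8 − 16.4)/25 = 51.1°C ✓
GC content: GC 8/25 = 32.0%, outside 35.6–56.4% ✗
homopolymer run: longest run = 2 ✓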